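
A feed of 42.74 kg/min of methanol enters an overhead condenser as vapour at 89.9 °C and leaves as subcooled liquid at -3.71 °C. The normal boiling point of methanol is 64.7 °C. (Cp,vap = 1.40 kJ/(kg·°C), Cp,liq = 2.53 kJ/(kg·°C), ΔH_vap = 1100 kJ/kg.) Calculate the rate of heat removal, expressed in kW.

vapour 89.9→64.7 °C: -35.28 kJ/kg
condensation at 64.7 °C: -1100 kJ/kg
liquid 64.7→-3.71 °C: -173.08 kJ/kg
Δh = -35.28 + -1100 + -173.08 = -1308.4 kJ/kg
Q = ṁ·Δh = 42.74 kg/min × -1308.4 kJ/kg = -55919 kJ/min
|Q| = 931.99 kW

Q_c = 932 kW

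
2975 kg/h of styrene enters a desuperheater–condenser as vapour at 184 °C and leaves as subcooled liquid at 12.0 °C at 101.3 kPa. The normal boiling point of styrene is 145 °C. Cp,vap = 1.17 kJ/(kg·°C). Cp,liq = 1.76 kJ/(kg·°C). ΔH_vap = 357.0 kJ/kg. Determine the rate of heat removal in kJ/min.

Q_c = 31600 kJ/min

vapour 184→145 °C: -45.63 kJ/kg
condensation at 145 °C: -357 kJ/kg
liquid 145→12.0 °C: -234.08 kJ/kg
Δh = -45.63 + -357 + -234.08 = -636.71 kJ/kg
Q = ṁ·Δh = 2975 kg/h × -636.71 kJ/kg = -1.8942e+06 kJ/h
|Q| = 526.17 kW = 31570 kJ/min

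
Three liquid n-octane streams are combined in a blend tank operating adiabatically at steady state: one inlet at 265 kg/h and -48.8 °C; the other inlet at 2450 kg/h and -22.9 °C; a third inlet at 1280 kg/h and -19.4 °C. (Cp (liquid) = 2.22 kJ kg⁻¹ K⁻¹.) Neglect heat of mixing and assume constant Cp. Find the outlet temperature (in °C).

No heat crosses the boundary, so H_out = H_in.
T_out = Σ ṁᵢCp,ᵢTᵢ / Σ ṁᵢCp,ᵢ
      = -208390 / 8868.9 = -23.497 °C

T_out = -23.5 °C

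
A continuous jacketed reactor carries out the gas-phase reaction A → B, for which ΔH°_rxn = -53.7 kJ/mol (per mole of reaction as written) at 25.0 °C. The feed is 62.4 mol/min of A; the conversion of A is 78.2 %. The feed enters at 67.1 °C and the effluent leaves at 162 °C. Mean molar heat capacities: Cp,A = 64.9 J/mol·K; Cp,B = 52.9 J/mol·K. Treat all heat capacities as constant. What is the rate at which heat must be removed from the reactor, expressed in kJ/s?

Q_out = 38.6 kJ/s

Extent of reaction ξ = 0.782 × 62.4 = 48.797 mol/min
Reaction term: ξ·ΔH°_rxn = 48.797 × -53.7 = -2620.4 kJ/min
Sensible, feed 67.1→25 °C: -170.49 kJ/min
Outlet flows (mol/min): A 13.603, B 48.797
Sensible, products 25→162 °C: 474.6 kJ/min
Q = ΔH = -2316.3 kJ/min = -38.605 kW
Heat removed = 38.605 kJ/s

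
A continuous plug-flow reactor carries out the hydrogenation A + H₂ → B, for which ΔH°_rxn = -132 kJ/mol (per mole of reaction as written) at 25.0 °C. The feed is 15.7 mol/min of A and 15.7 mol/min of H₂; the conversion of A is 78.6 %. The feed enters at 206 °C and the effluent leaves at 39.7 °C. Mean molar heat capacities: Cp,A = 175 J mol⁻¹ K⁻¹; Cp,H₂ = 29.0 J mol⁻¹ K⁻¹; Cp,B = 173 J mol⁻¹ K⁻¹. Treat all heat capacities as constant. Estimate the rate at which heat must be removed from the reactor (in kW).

Extent of reaction ξ = 0.786 × 15.7 = 12.34 mol/min
Reaction term: ξ·ΔH°_rxn = 12.34 × -132 = -1628.9 kJ/min
Sensible, feed 206→25 °C: -579.71 kJ/min
Outlet flows (mol/min): A 3.3598, H₂ 3.3598, B 12.34
Sensible, products 25→39.7 °C: 41.458 kJ/min
Q = ΔH = -2167.2 kJ/min = -36.119 kW
Heat removed = 36.119 kW

Q_out = 36.1 kW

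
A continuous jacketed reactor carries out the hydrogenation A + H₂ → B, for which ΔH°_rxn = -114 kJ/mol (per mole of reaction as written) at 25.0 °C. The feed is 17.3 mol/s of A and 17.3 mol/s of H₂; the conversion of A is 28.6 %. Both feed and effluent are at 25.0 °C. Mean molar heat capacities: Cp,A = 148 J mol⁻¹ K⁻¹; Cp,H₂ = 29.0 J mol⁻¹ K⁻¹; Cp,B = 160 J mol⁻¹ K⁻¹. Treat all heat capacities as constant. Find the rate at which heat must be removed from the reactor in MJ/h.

Extent of reaction ξ = 0.286 × 17.3 = 4.9478 mol/s
Reaction term: ξ·ΔH°_rxn = 4.9478 × -114 = -564.05 kJ/s
Q = ΔH = -564.05 kJ/s = -564.05 kW
Heat removed = 2030.6 MJ/h

Q_out = 2030 MJ/h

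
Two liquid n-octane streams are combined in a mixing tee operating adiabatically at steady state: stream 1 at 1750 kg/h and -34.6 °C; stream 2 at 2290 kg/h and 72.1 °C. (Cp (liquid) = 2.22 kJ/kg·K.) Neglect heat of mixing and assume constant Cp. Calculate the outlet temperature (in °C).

T_out = 25.9 °C

Energy balance with Q = 0: Σ ṁᵢCp,ᵢ(T_out − Tᵢ) = 0
T_out = Σ ṁᵢCp,ᵢTᵢ / Σ ṁᵢCp,ᵢ
      = 232120 / 8968.8 = 25.881 °C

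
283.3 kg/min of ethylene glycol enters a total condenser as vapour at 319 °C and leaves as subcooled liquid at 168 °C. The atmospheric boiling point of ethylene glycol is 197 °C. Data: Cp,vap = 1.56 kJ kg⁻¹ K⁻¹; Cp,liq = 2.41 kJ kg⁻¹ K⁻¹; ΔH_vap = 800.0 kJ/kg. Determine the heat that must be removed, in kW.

Q_c = 5010 kW

vapour 319→197 °C: -190.32 kJ/kg
condensation at 197 °C: -800 kJ/kg
liquid 197→168 °C: -69.89 kJ/kg
Δh = -190.32 + -800 + -69.89 = -1060.2 kJ/kg
Q = ṁ·Δh = 283.3 kg/min × -1060.2 kJ/kg = -300360 kJ/min
|Q| = 5006 kW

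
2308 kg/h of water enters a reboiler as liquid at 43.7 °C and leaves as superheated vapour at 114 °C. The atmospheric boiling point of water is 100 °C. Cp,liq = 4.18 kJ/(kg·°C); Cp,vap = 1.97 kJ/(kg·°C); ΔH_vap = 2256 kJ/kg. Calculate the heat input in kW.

Q = 1610 kW

liquid 43.7→100 °C: 235.33 kJ/kg
vaporisation at 100 °C: 2256 kJ/kg
vapour 100→114 °C: 27.58 kJ/kg
Δh = 235.33 + 2256 + 27.58 = 2518.9 kJ/kg
Q = ṁ·Δh = 2308 kg/h × 2518.9 kJ/kg = 5.8137e+06 kJ/h
|Q| = 1614.9 kW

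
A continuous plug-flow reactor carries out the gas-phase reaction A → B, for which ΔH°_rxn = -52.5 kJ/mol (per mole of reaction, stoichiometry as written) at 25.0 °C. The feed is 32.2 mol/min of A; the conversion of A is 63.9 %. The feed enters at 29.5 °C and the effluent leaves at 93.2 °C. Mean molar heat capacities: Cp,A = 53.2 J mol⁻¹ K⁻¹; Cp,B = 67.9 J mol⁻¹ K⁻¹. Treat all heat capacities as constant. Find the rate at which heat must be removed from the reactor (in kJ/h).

Extent of reaction ξ = 0.639 × 32.2 = 20.576 mol/min
Reaction term: ξ·ΔH°_rxn = 20.576 × -52.5 = -1080.2 kJ/min
Sensible, feed 29.5→25 °C: -7.7087 kJ/min
Outlet flows (mol/min): A 11.624, B 20.576
Sensible, products 25→93.2 °C: 137.46 kJ/min
Q = ΔH = -950.48 kJ/min = -15.841 kW
Heat removed = 57029 kJ/h

Q_out = 57000 kJ/h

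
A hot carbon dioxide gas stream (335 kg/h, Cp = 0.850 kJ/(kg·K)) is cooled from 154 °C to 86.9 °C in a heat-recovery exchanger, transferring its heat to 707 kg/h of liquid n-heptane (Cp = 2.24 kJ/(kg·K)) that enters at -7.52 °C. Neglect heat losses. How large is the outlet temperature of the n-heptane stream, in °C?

Heat released by hot stream: Q = 335 × 0.850 × (154 − 86.9) = 19107 kJ/h
Energy balance on cold side (adiabatic exchanger): Q = ṁ_c·Cp_c·(T_c,out − T_c,in)
T_c,out = -7.52 + 19107/(707 × 2.24) = 4.5448 °C

T_c,out = 4.54 °C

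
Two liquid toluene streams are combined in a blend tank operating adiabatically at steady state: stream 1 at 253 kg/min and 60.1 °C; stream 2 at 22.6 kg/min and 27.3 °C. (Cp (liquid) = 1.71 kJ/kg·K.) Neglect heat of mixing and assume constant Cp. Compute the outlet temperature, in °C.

Adiabatic, steady state ⇒ Σ ṁᵢCp,ᵢ(T_out − Tᵢ) = 0
T_out = Σ ṁᵢCp,ᵢTᵢ / Σ ṁᵢCp,ᵢ
      = 27056 / 471.28 = 57.41 °C

T_out = 57.4 °C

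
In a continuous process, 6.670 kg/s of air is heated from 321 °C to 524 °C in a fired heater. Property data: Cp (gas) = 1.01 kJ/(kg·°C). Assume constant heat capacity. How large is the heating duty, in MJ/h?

Q = ṁ·Cp·ΔT = 6.670 × 1.01 × (524 − 321) = 1367.6 kJ/s
Heating duty = 4923.2 MJ/h

Q = 4920 MJ/h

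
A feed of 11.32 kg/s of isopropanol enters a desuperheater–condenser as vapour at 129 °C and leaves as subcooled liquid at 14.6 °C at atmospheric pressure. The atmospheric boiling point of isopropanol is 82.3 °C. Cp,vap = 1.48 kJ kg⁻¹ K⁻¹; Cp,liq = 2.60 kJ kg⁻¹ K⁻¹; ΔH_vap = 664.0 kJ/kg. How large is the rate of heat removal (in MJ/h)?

Q_c = 37000 MJ/h

vapour 129→82.3 °C: -69.116 kJ/kg
condensation at 82.3 °C: -664 kJ/kg
liquid 82.3→14.6 °C: -176.02 kJ/kg
Δh = -69.116 + -664 + -176.02 = -909.14 kJ/kg
Q = ṁ·Δh = 11.32 kg/s × -909.14 kJ/kg = -10291 kJ/s
|Q| = 10291 kW = 37049 MJ/h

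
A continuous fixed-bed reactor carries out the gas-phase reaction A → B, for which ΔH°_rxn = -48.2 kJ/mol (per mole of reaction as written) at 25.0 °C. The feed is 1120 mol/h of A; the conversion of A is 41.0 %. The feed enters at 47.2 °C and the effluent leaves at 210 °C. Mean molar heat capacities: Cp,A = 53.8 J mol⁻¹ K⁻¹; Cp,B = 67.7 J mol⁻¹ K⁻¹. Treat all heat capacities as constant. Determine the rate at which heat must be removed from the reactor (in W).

Q_out = 3100 W

Extent of reaction ξ = 0.410 × 1120 = 459.2 mol/h
Reaction term: ξ·ΔH°_rxn = 459.2 × -48.2 = -22133 kJ/h
Sensible, feed 47.2→25 °C: -1337.7 kJ/h
Outlet flows (mol/h): A 660.8, B 459.2
Sensible, products 25→210 °C: 12328 kJ/h
Q = ΔH = -11143 kJ/h = -3.0953 kW
Heat removed = 3095.3 W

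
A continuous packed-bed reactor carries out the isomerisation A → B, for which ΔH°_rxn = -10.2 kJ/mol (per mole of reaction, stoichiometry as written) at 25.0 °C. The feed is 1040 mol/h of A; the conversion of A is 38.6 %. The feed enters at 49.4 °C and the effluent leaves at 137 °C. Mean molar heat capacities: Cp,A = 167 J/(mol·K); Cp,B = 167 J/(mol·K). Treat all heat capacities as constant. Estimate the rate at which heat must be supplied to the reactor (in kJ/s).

Extent of reaction ξ = 0.386 × 1040 = 401.44 mol/h
Reaction term: ξ·ΔH°_rxn = 401.44 × -10.2 = -4094.7 kJ/h
Sensible, feed 49.4→25 °C: -4237.8 kJ/h
Outlet flows (mol/h): A 638.56, B 401.44
Sensible, products 25→137 °C: 19452 kJ/h
Q = ΔH = 11120 kJ/h = 3.0888 kW
Heat supplied = 3.0888 kJ/s

Q_in = 3.09 kJ/s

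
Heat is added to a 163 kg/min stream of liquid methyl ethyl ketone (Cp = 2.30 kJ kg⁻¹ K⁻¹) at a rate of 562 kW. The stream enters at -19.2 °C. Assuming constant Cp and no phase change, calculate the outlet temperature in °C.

T_out = 70.7 °C

Q = 562 kW = 33720 kJ/min
ΔT = Q/(ṁ·Cp) = 33720/(163×2.30) = 89.944 K
T_out = -19.2 + 89.944 = 70.744 °C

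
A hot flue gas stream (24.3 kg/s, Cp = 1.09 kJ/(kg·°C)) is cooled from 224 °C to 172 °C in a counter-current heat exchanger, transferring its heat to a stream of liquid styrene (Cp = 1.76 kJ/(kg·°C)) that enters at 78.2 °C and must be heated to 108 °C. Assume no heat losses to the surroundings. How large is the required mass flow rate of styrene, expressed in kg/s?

Heat released by hot stream: Q = 24.3 × 1.09 × (224 − 172) = 1377.3 kJ/s
Energy balance on cold side (adiabatic exchanger): Q = ṁ_c·Cp_c·(T_c,out − T_c,in)
ṁ_c = 1377.3 / [1.76 × (108 − 78.2)] = 26.261 kg/s

ṁ_c = 26.3 kg/s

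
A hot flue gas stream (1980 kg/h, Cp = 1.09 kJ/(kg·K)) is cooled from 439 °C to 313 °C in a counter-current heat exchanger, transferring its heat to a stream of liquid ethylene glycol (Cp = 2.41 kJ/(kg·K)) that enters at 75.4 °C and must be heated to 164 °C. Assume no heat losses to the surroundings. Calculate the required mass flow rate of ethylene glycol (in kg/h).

ṁ_c = 1270 kg/h

Heat released by hot stream: Q = 1980 × 1.09 × (439 − 313) = 271930 kJ/h
Energy balance on cold side (adiabatic exchanger): Q = ṁ_c·Cp_c·(T_c,out − T_c,in)
ṁ_c = 271930 / [2.41 × (164 − 75.4)] = 1273.5 kg/h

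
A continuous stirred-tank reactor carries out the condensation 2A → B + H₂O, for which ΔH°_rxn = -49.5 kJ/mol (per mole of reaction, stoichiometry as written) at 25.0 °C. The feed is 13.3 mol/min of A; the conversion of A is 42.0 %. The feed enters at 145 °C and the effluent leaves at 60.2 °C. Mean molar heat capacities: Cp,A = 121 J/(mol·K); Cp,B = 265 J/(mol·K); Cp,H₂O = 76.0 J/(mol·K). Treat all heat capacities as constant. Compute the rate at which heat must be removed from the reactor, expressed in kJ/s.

Extent of reaction ξ = 0.420 × 13.3 / 2 = 2.793 mol/min
Reaction term: ξ·ΔH°_rxn = 2.793 × -49.5 = -138.25 kJ/min
Sensible, feed 145→25 °C: -193.12 kJ/min
Outlet flows (mol/min): A 7.714, B 2.793, H₂O 2.793
Sensible, products 25→60.2 °C: 66.38 kJ/min
Q = ΔH = -264.99 kJ/min = -4.4165 kW
Heat removed = 4.4165 kJ/s

Q_out = 4.42 kJ/s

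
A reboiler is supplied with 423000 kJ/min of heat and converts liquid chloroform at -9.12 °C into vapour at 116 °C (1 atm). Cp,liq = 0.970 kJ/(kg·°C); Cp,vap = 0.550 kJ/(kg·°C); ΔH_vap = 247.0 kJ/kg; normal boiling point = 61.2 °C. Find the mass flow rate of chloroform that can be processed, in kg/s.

Δh = 0.970×(61.2−-9.12) + 247.0 + 0.550×(116−61.2) = 345.35 kJ/kg
Q = 423000 kJ/min = 7050 kJ/s = 7050 kJ/s
ṁ = Q/Δh = 7050 / 345.35 = 20.414 kg/s

ṁ = 20.4 kg/s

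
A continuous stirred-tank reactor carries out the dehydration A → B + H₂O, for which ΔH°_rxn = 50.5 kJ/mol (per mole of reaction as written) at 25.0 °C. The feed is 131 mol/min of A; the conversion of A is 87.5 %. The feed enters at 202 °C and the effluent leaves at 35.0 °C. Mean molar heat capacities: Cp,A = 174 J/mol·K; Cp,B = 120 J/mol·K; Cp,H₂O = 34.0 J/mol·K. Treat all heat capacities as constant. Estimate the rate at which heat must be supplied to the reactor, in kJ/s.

Q_in = 32.7 kJ/s

Extent of reaction ξ = 0.875 × 131 = 114.62 mol/min
Reaction term: ξ·ΔH°_rxn = 114.62 × 50.5 = 5788.6 kJ/min
Sensible, feed 202→25 °C: -4034.5 kJ/min
Outlet flows (mol/min): A 16.375, B 114.62, H₂O 114.62
Sensible, products 25→35.0 °C: 205.01 kJ/min
Q = ΔH = 1959 kJ/min = 32.651 kW
Heat supplied = 32.651 kJ/s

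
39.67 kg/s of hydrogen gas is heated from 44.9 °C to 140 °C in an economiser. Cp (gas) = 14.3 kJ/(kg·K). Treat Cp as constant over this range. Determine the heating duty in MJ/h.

Q = 194000 MJ/h

Q = ṁ·Cp·ΔT = 39.67 × 14.3 × (140 − 44.9) = 53948 kJ/s
Heating duty = 194210 MJ/h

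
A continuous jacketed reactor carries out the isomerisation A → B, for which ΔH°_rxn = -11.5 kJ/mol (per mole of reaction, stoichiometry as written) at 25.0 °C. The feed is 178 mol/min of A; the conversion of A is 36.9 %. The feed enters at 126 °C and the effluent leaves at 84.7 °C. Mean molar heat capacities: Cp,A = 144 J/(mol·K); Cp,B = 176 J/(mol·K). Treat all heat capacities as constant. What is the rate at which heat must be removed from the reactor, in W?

Q_out = 28100 W

Extent of reaction ξ = 0.369 × 178 = 65.682 mol/min
Reaction term: ξ·ΔH°_rxn = 65.682 × -11.5 = -755.34 kJ/min
Sensible, feed 126→25 °C: -2588.8 kJ/min
Outlet flows (mol/min): A 112.32, B 65.682
Sensible, products 25→84.7 °C: 1655.7 kJ/min
Q = ΔH = -1688.5 kJ/min = -28.141 kW
Heat removed = 28141 W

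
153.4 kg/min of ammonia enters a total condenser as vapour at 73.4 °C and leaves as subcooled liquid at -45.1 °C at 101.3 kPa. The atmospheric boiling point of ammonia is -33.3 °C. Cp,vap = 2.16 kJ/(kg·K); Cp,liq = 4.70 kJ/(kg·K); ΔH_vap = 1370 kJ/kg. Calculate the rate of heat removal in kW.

Q_c = 4230 kW

vapour 73.4→-33.3 °C: -230.47 kJ/kg
condensation at -33.3 °C: -1370 kJ/kg
liquid -33.3→-45.1 °C: -55.46 kJ/kg
Δh = -230.47 + -1370 + -55.46 = -1655.9 kJ/kg
Q = ṁ·Δh = 153.4 kg/min × -1655.9 kJ/kg = -254020 kJ/min
|Q| = 4233.7 kW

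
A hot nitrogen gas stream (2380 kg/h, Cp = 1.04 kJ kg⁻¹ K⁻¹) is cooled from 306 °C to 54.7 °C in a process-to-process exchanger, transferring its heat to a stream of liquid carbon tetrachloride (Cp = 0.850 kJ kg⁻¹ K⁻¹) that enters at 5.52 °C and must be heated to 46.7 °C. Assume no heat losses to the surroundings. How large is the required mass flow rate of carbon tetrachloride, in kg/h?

ṁ_c = 17800 kg/h

Heat released by hot stream: Q = 2380 × 1.04 × (306 − 54.7) = 622020 kJ/h
Energy balance on cold side (adiabatic exchanger): Q = ṁ_c·Cp_c·(T_c,out − T_c,in)
ṁ_c = 622020 / [0.850 × (46.7 − 5.52)] = 17770 kg/h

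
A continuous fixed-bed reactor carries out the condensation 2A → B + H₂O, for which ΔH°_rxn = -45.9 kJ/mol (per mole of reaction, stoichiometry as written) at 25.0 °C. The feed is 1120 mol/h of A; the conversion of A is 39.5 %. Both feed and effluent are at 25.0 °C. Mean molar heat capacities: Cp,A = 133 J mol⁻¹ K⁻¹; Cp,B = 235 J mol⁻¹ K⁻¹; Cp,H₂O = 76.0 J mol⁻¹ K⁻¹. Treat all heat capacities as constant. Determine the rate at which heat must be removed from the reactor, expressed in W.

Extent of reaction ξ = 0.395 × 1120 / 2 = 221.2 mol/h
Reaction term: ξ·ΔH°_rxn = 221.2 × -45.9 = -10153 kJ/h
Q = ΔH = -10153 kJ/h = -2.8203 kW
Heat removed = 2820.3 W

Q_out = 2820 W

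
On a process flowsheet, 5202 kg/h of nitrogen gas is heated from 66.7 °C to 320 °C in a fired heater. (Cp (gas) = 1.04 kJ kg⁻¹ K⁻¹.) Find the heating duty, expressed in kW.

Q = ṁ·Cp·ΔT = 5202 × 1.04 × (320 − 66.7) = 1.3704e+06 kJ/h
Converting: 1.3704e+06 / 3600 s = 380.66 kW

Q = 381 kW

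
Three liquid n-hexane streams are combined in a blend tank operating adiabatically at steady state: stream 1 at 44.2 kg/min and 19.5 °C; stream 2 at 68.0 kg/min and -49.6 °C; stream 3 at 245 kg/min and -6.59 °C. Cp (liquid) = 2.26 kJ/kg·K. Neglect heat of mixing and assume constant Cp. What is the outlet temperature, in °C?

T_out = -11.5 °C

Adiabatic, steady state ⇒ Σ ṁᵢCp,ᵢ(T_out − Tᵢ) = 0
T_out = Σ ṁᵢCp,ᵢTᵢ / Σ ṁᵢCp,ᵢ
      = -9323.5 / 807.27 = -11.549 °C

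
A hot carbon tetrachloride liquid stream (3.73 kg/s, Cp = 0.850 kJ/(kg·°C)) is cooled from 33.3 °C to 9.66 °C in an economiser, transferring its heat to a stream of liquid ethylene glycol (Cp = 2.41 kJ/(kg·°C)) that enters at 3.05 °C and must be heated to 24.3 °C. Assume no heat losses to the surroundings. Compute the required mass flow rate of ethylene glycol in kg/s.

Heat released by hot stream: Q = 3.73 × 0.850 × (33.3 − 9.66) = 74.951 kJ/s
Energy balance on cold side (adiabatic exchanger): Q = ṁ_c·Cp_c·(T_c,out − T_c,in)
ṁ_c = 74.951 / [2.41 × (24.3 − 3.05)] = 1.4635 kg/s

ṁ_c = 1.46 kg/s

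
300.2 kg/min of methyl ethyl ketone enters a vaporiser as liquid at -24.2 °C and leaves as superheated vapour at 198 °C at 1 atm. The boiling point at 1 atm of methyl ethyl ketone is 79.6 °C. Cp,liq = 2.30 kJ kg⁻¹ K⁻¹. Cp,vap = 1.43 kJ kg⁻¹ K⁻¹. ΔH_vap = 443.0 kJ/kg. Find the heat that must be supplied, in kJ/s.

Q = 4260 kJ/s

liquid -24.2→79.6 °C: 238.74 kJ/kg
vaporisation at 79.6 °C: 443 kJ/kg
vapour 79.6→198 °C: 169.31 kJ/kg
Δh = 238.74 + 443 + 169.31 = 851.05 kJ/kg
Q = ṁ·Δh = 300.2 kg/min × 851.05 kJ/kg = 255490 kJ/min
|Q| = 4258.1 kW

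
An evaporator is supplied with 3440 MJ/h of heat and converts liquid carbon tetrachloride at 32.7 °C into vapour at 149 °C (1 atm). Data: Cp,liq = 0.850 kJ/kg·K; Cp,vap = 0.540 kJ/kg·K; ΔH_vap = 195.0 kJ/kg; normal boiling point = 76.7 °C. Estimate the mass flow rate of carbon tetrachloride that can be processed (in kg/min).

Δh = 0.850×(76.7−32.7) + 195.0 + 0.540×(149−76.7) = 271.44 kJ/kg
Q = 3440 MJ/h = 955.56 kJ/s = 57333 kJ/min
ṁ = Q/Δh = 57333 / 271.44 = 211.22 kg/min

ṁ = 211 kg/min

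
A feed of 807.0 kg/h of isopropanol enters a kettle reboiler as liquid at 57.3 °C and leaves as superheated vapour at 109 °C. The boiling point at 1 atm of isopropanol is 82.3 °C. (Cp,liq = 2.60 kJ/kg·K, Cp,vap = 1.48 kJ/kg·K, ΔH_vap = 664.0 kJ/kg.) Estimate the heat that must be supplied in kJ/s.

liquid 57.3→82.3 °C: 65 kJ/kg
vaporisation at 82.3 °C: 664 kJ/kg
vapour 82.3→109 °C: 39.516 kJ/kg
Δh = 65 + 664 + 39.516 = 768.52 kJ/kg
Q = ṁ·Δh = 807.0 kg/h × 768.52 kJ/kg = 620190 kJ/h
|Q| = 172.28 kW

Q = 172 kJ/s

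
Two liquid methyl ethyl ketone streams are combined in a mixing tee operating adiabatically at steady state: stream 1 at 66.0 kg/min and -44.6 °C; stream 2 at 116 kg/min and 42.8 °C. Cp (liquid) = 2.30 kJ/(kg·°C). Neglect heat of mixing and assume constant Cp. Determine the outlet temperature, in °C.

No heat crosses the boundary, so H_out = H_in.
Σ ṁᵢCp,ᵢTᵢ = 66.0×2.30×-44.6 + 116×2.30×42.8 = 4648.8
Σ ṁᵢCp,ᵢ = 66.0×2.30 + 116×2.30 = 418.6
T_out = 4648.8 / 418.6 = 11.105 °C

T_out = 11.1 °C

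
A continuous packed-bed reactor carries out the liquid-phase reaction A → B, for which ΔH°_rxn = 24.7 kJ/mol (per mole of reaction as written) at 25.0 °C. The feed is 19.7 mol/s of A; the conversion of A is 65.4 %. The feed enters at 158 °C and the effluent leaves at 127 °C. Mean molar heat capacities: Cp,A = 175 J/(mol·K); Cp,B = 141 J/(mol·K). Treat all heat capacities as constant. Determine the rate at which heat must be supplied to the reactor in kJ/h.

Extent of reaction ξ = 0.654 × 19.7 = 12.884 mol/s
Reaction term: ξ·ΔH°_rxn = 12.884 × 24.7 = 318.23 kJ/s
Sensible, feed 158→25 °C: -458.52 kJ/s
Outlet flows (mol/s): A 6.8162, B 12.884
Sensible, products 25→127 °C: 306.96 kJ/s
Q = ΔH = 166.68 kJ/s = 166.68 kW
Heat supplied = 600030 kJ/h

Q_in = 600000 kJ/h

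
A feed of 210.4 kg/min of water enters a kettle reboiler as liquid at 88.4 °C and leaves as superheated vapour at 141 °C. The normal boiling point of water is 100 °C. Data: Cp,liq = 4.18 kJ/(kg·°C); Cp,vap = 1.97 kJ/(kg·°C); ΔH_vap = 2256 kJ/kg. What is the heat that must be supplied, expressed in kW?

liquid 88.4→100 °C: 48.488 kJ/kg
vaporisation at 100 °C: 2256 kJ/kg
vapour 100→141 °C: 80.77 kJ/kg
Δh = 48.488 + 2256 + 80.77 = 2385.3 kJ/kg
Q = ṁ·Δh = 210.4 kg/min × 2385.3 kJ/kg = 501860 kJ/min
|Q| = 8364.3 kW

Q = 8360 kW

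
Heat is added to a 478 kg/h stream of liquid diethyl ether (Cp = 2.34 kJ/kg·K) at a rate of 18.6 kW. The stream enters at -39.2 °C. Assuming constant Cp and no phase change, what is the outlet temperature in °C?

T_out = 20.7 °C

Q = 18.6 kW = 66960 kJ/h
ΔT = Q/(ṁ·Cp) = 66960/(478×2.34) = 59.865 K
T_out = -39.2 + 59.865 = 20.665 °C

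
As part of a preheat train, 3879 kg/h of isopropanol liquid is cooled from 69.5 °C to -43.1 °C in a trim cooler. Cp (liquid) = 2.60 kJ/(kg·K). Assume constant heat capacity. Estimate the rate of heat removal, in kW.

Q = ṁ·Cp·ΔT = 3879 × 2.60 × (-43.1 − 69.5) = -1.1356e+06 kJ/h
Converting: 1.1356e+06 / 3600 s = 315.45 kW

Q_c = 315 kW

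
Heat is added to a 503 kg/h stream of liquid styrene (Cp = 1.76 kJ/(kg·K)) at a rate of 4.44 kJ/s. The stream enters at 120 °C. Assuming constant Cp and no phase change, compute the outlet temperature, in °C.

Q = 4.44 kJ/s = 15984 kJ/h
ΔT = Q/(ṁ·Cp) = 15984/(503×1.76) = 18.055 K
T_out = 120 + 18.055 = 138.06 °C

T_out = 138 °C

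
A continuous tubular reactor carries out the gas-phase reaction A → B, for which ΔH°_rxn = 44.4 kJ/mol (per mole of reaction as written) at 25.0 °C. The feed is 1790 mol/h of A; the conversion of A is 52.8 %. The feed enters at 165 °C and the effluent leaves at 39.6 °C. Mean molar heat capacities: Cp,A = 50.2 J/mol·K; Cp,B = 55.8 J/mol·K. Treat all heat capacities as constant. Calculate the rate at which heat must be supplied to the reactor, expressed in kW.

Extent of reaction ξ = 0.528 × 1790 = 945.12 mol/h
Reaction term: ξ·ΔH°_rxn = 945.12 × 44.4 = 41963 kJ/h
Sensible, feed 165→25 °C: -12580 kJ/h
Outlet flows (mol/h): A 844.88, B 945.12
Sensible, products 25→39.6 °C: 1389.2 kJ/h
Q = ΔH = 30772 kJ/h = 8.5479 kW
Heat supplied = 8.5479 kW

Q_in = 8.55 kW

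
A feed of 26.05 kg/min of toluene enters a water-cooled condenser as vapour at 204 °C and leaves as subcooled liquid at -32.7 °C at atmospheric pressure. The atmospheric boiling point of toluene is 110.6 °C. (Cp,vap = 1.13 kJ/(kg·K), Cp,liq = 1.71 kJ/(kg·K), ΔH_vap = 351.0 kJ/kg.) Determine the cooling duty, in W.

vapour 204→110.6 °C: -105.54 kJ/kg
condensation at 110.6 °C: -351 kJ/kg
liquid 110.6→-32.7 °C: -245.04 kJ/kg
Δh = -105.54 + -351 + -245.04 = -701.59 kJ/kg
Q = ṁ·Δh = 26.05 kg/min × -701.59 kJ/kg = -18276 kJ/min
|Q| = 304.6 kW = 304600 W

Q_c = 305000 W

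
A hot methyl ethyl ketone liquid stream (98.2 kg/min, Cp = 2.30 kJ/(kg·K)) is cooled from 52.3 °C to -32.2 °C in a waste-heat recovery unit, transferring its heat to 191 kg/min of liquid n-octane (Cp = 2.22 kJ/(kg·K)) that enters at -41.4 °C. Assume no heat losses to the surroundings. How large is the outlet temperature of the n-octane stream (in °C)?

Heat released by hot stream: Q = 98.2 × 2.30 × (52.3 − -32.2) = 19085 kJ/min
Energy balance on cold side (adiabatic exchanger): Q = ṁ_c·Cp_c·(T_c,out − T_c,in)
T_c,out = -41.4 + 19085/(191 × 2.22) = 3.6101 °C

T_c,out = 3.61 °C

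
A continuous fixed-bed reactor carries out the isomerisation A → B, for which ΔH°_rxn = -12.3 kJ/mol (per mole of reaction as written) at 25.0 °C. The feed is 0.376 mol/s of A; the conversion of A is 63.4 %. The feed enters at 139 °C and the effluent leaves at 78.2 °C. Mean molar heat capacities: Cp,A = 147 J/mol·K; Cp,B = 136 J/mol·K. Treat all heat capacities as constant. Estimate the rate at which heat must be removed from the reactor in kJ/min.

Extent of reaction ξ = 0.634 × 0.376 = 0.23838 mol/s
Reaction term: ξ·ΔH°_rxn = 0.23838 × -12.3 = -2.9321 kJ/s
Sensible, feed 139→25 °C: -6.301 kJ/s
Outlet flows (mol/s): A 0.13762, B 0.23838
Sensible, products 25→78.2 °C: 2.801 kJ/s
Q = ΔH = -6.4322 kJ/s = -6.4322 kW
Heat removed = 385.93 kJ/min

Q_out = 386 kJ/min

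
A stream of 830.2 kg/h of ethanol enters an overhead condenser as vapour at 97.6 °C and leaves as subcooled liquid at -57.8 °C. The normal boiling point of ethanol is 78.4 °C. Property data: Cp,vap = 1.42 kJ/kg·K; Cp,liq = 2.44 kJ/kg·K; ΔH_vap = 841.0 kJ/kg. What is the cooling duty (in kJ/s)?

vapour 97.6→78.4 °C: -27.264 kJ/kg
condensation at 78.4 °C: -841 kJ/kg
liquid 78.4→-57.8 °C: -332.33 kJ/kg
Δh = -27.264 + -841 + -332.33 = -1200.6 kJ/kg
Q = ṁ·Δh = 830.2 kg/h × -1200.6 kJ/kg = -996730 kJ/h
|Q| = 276.87 kW

Q_c = 277 kJ/s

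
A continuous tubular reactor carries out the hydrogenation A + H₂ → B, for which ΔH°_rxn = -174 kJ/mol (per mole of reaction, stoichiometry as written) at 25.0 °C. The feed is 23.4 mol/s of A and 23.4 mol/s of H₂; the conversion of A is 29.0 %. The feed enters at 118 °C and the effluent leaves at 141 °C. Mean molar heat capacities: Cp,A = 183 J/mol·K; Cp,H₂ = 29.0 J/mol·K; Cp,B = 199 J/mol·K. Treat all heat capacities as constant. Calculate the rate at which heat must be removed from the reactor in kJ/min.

Q_out = 64600 kJ/min

Extent of reaction ξ = 0.290 × 23.4 = 6.786 mol/s
Reaction term: ξ·ΔH°_rxn = 6.786 × -174 = -1180.8 kJ/s
Sensible, feed 118→25 °C: -461.35 kJ/s
Outlet flows (mol/s): A 16.614, H₂ 16.614, B 6.786
Sensible, products 25→141 °C: 565.22 kJ/s
Q = ΔH = -1076.9 kJ/s = -1076.9 kW
Heat removed = 64614 kJ/min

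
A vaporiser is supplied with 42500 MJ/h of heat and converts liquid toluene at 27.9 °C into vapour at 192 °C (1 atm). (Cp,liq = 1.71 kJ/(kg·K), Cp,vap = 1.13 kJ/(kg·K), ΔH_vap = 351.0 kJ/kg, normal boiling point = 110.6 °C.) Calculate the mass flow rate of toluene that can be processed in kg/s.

ṁ = 20.2 kg/s

Δh = 1.71×(110.6−27.9) + 351.0 + 1.13×(192−110.6) = 584.4 kJ/kg
Q = 42500 MJ/h = 11806 kJ/s = 11806 kJ/s
ṁ = Q/Δh = 11806 / 584.4 = 20.201 kg/s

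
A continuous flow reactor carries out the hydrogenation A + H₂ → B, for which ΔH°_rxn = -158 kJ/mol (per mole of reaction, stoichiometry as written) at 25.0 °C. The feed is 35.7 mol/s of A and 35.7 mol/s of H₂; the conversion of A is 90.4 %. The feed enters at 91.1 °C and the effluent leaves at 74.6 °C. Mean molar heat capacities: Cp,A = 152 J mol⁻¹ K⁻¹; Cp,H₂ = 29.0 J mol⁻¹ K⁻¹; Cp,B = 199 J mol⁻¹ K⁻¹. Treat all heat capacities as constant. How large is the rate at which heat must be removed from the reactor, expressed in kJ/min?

Q_out = 311000 kJ/min

Extent of reaction ξ = 0.904 × 35.7 = 32.273 mol/s
Reaction term: ξ·ΔH°_rxn = 32.273 × -158 = -5099.1 kJ/s
Sensible, feed 91.1→25 °C: -427.12 kJ/s
Outlet flows (mol/s): A 3.4272, H₂ 3.4272, B 32.273
Sensible, products 25→74.6 °C: 349.31 kJ/s
Q = ΔH = -5176.9 kJ/s = -5176.9 kW
Heat removed = 310610 kJ/min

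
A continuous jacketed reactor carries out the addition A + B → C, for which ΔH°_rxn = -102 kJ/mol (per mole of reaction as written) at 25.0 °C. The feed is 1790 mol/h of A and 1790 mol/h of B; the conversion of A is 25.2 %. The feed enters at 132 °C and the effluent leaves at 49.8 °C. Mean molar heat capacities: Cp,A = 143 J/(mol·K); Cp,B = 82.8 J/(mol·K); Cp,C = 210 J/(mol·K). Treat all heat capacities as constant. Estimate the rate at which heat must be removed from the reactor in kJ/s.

Extent of reaction ξ = 0.252 × 1790 = 451.08 mol/h
Reaction term: ξ·ΔH°_rxn = 451.08 × -102 = -46010 kJ/h
Sensible, feed 132→25 °C: -43247 kJ/h
Outlet flows (mol/h): A 1338.9, B 1338.9, C 451.08
Sensible, products 25→49.8 °C: 9847 kJ/h
Q = ΔH = -79411 kJ/h = -22.059 kW
Heat removed = 22.059 kJ/s

Q_out = 22.1 kJ/s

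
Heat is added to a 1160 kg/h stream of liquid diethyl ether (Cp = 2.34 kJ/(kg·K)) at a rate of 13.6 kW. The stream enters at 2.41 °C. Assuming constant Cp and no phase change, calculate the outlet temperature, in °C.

T_out = 20.4 °C

Q = 13.6 kW = 48960 kJ/h
ΔT = Q/(ṁ·Cp) = 48960/(1160×2.34) = 18.037 K
T_out = 2.41 + 18.037 = 20.447 °C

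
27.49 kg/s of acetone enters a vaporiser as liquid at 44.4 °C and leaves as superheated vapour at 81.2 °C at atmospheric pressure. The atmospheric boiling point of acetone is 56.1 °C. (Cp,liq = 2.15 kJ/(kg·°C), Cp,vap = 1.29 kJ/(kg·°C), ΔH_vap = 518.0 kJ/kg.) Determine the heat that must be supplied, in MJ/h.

liquid 44.4→56.1 °C: 25.155 kJ/kg
vaporisation at 56.1 °C: 518 kJ/kg
vapour 56.1→81.2 °C: 32.379 kJ/kg
Δh = 25.155 + 518 + 32.379 = 575.53 kJ/kg
Q = ṁ·Δh = 27.49 kg/s × 575.53 kJ/kg = 15821 kJ/s
|Q| = 15821 kW = 56957 MJ/h

Q = 57000 MJ/h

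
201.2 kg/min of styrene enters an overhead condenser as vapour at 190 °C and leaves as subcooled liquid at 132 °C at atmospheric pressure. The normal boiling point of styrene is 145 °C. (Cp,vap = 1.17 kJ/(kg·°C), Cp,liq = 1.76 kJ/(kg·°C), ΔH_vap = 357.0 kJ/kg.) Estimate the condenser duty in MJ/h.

vapour 190→145 °C: -52.65 kJ/kg
condensation at 145 °C: -357 kJ/kg
liquid 145→132 °C: -22.88 kJ/kg
Δh = -52.65 + -357 + -22.88 = -432.53 kJ/kg
Q = ṁ·Δh = 201.2 kg/min × -432.53 kJ/kg = -87025 kJ/min
|Q| = 1450.4 kW = 5221.5 MJ/h

Q_c = 5220 MJ/h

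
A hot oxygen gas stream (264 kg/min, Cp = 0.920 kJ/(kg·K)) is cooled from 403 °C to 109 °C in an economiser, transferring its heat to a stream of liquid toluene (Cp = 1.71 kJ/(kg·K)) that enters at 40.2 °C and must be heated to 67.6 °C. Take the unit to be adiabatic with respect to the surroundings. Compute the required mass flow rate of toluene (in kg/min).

Heat released by hot stream: Q = 264 × 0.920 × (403 − 109) = 71407 kJ/min
Energy balance on cold side (adiabatic exchanger): Q = ṁ_c·Cp_c·(T_c,out − T_c,in)
ṁ_c = 71407 / [1.71 × (67.6 − 40.2)] = 1524 kg/min

ṁ_c = 1520 kg/min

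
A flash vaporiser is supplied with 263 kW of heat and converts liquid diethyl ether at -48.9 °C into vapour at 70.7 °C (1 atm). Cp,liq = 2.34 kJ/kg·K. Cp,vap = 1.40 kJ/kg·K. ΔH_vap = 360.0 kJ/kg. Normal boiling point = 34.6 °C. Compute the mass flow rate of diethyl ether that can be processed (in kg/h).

ṁ = 1560 kg/h

Δh = 2.34×(34.6−-48.9) + 360.0 + 1.40×(70.7−34.6) = 605.93 kJ/kg
Q = 263 kW = 263 kJ/s = 946800 kJ/h
ṁ = Q/Δh = 946800 / 605.93 = 1562.6 kg/h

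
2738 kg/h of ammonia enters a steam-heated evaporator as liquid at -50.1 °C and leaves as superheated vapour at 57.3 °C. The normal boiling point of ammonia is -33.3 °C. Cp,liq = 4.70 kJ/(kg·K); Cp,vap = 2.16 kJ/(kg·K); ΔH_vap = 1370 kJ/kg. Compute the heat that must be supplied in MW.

liquid -50.1→-33.3 °C: 78.96 kJ/kg
vaporisation at -33.3 °C: 1370 kJ/kg
vapour -33.3→57.3 °C: 195.7 kJ/kg
Δh = 78.96 + 1370 + 195.7 = 1644.7 kJ/kg
Q = ṁ·Δh = 2738 kg/h × 1644.7 kJ/kg = 4.5031e+06 kJ/h
|Q| = 1250.9 kW = 1.2509 MW

Q = 1.25 MW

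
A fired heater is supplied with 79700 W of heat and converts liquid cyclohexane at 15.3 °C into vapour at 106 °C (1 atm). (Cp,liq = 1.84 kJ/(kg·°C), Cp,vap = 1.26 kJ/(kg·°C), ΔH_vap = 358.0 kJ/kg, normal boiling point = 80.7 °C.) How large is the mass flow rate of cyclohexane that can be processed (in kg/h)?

ṁ = 562 kg/h

Δh = 1.84×(80.7−15.3) + 358.0 + 1.26×(106−80.7) = 510.21 kJ/kg
Q = 79700 W = 79.7 kJ/s = 286920 kJ/h
ṁ = Q/Δh = 286920 / 510.21 = 562.35 kg/h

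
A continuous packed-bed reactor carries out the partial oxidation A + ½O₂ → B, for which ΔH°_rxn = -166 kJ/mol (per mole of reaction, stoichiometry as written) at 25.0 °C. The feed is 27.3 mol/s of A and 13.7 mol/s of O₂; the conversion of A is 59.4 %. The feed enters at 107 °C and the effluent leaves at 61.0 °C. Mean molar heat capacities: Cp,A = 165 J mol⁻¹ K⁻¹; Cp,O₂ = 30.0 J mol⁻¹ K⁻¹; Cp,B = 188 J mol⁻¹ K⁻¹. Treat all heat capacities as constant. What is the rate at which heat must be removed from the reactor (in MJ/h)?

Extent of reaction ξ = 0.594 × 27.3 = 16.216 mol/s
Reaction term: ξ·ΔH°_rxn = 16.216 × -166 = -2691.9 kJ/s
Sensible, feed 107→25 °C: -403.07 kJ/s
Outlet flows (mol/s): A 11.084, O₂ 5.5919, B 16.216
Sensible, products 25→61.0 °C: 181.63 kJ/s
Q = ΔH = -2913.3 kJ/s = -2913.3 kW
Heat removed = 10488 MJ/h

Q_out = 10500 MJ/h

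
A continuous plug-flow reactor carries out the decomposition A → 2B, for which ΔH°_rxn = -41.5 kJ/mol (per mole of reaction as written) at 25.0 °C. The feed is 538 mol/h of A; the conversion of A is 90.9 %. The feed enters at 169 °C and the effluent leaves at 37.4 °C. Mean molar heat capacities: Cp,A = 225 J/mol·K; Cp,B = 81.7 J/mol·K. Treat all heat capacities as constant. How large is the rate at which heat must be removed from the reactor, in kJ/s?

Extent of reaction ξ = 0.909 × 538 = 489.04 mol/h
Reaction term: ξ·ΔH°_rxn = 489.04 × -41.5 = -20295 kJ/h
Sensible, feed 169→25 °C: -17431 kJ/h
Outlet flows (mol/h): A 48.958, B 978.08
Sensible, products 25→37.4 °C: 1127.5 kJ/h
Q = ΔH = -36599 kJ/h = -10.166 kW
Heat removed = 10.166 kJ/s

Q_out = 10.2 kJ/s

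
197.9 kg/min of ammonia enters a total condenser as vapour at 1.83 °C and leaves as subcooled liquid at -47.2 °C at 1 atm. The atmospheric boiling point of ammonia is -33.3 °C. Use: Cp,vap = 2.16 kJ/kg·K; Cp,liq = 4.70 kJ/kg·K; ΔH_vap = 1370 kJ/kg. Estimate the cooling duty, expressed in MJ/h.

Q_c = 17900 MJ/h

vapour 1.83→-33.3 °C: -75.881 kJ/kg
condensation at -33.3 °C: -1370 kJ/kg
liquid -33.3→-47.2 °C: -65.33 kJ/kg
Δh = -75.881 + -1370 + -65.33 = -1511.2 kJ/kg
Q = ṁ·Δh = 197.9 kg/min × -1511.2 kJ/kg = -299070 kJ/min
|Q| = 4984.5 kW = 17944 MJ/h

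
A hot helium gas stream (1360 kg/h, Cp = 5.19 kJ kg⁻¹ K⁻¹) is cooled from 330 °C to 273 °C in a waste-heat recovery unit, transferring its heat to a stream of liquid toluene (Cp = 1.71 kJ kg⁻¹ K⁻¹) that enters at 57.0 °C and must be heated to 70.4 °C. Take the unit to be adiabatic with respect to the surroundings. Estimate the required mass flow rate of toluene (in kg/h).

ṁ_c = 17600 kg/h

Heat released by hot stream: Q = 1360 × 5.19 × (330 − 273) = 402330 kJ/h
Energy balance on cold side (adiabatic exchanger): Q = ṁ_c·Cp_c·(T_c,out − T_c,in)
ṁ_c = 402330 / [1.71 × (70.4 − 57.0)] = 17558 kg/h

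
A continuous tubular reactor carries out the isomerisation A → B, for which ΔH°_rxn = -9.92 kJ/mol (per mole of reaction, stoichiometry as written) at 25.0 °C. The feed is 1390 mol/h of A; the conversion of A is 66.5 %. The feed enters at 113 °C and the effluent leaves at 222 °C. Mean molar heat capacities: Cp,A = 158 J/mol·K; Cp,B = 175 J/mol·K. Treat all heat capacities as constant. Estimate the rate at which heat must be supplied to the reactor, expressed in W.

Q_in = 4960 W

Extent of reaction ξ = 0.665 × 1390 = 924.35 mol/h
Reaction term: ξ·ΔH°_rxn = 924.35 × -9.92 = -9169.6 kJ/h
Sensible, feed 113→25 °C: -19327 kJ/h
Outlet flows (mol/h): A 465.65, B 924.35
Sensible, products 25→222 °C: 46361 kJ/h
Q = ΔH = 17865 kJ/h = 4.9624 kW
Heat supplied = 4962.4 W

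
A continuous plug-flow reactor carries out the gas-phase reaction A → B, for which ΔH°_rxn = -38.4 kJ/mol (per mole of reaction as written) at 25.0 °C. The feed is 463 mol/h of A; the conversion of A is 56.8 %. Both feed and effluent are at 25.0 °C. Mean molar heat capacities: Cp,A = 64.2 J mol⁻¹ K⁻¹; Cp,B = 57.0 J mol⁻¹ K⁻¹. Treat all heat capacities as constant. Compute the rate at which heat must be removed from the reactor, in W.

Q_out = 2810 W

Extent of reaction ξ = 0.568 × 463 = 262.98 mol/h
Reaction term: ξ·ΔH°_rxn = 262.98 × -38.4 = -10099 kJ/h
Q = ΔH = -10099 kJ/h = -2.8052 kW
Heat removed = 2805.2 W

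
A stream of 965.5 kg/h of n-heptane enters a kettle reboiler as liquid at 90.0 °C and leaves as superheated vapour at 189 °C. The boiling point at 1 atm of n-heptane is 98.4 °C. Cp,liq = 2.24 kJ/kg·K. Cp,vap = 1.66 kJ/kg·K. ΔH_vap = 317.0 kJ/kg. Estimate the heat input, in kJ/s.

liquid 90.0→98.4 °C: 18.816 kJ/kg
vaporisation at 98.4 °C: 317 kJ/kg
vapour 98.4→189 °C: 150.4 kJ/kg
Δh = 18.816 + 317 + 150.4 = 486.21 kJ/kg
Q = ṁ·Δh = 965.5 kg/h × 486.21 kJ/kg = 469440 kJ/h
|Q| = 130.4 kW

Q = 130 kJ/s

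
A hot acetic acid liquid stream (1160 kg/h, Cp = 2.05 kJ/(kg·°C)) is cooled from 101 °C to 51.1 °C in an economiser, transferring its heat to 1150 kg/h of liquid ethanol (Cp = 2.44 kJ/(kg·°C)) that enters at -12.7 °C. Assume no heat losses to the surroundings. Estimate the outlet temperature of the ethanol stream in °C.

Heat released by hot stream: Q = 1160 × 2.05 × (101 − 51.1) = 118660 kJ/h
Energy balance on cold side (adiabatic exchanger): Q = ṁ_c·Cp_c·(T_c,out − T_c,in)
T_c,out = -12.7 + 118660/(1150 × 2.44) = 29.589 °C

T_c,out = 29.6 °C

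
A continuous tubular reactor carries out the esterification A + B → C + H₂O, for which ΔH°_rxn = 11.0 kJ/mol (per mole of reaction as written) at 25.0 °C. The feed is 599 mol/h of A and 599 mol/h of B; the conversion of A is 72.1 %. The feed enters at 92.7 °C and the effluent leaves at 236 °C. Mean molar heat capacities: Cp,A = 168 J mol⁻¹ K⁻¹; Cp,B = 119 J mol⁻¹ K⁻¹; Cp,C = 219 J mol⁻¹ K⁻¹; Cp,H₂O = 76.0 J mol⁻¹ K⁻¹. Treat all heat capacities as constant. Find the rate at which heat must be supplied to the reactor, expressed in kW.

Extent of reaction ξ = 0.721 × 599 = 431.88 mol/h
Reaction term: ξ·ΔH°_rxn = 431.88 × 11.0 = 4750.7 kJ/h
Sensible, feed 92.7→25 °C: -11639 kJ/h
Outlet flows (mol/h): A 167.12, B 167.12, C 431.88, H₂O 431.88
Sensible, products 25→236 °C: 37003 kJ/h
Q = ΔH = 30115 kJ/h = 8.3652 kW
Heat supplied = 8.3652 kW

Q_in = 8.37 kW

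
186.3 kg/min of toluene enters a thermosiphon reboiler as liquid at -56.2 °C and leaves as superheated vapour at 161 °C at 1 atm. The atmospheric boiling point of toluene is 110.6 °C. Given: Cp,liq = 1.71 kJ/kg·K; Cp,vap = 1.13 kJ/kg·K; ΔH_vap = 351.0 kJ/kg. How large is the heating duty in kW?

liquid -56.2→110.6 °C: 285.23 kJ/kg
vaporisation at 110.6 °C: 351 kJ/kg
vapour 110.6→161 °C: 56.952 kJ/kg
Δh = 285.23 + 351 + 56.952 = 693.18 kJ/kg
Q = ṁ·Δh = 186.3 kg/min × 693.18 kJ/kg = 129140 kJ/min
|Q| = 2152.3 kW

Q = 2150 kW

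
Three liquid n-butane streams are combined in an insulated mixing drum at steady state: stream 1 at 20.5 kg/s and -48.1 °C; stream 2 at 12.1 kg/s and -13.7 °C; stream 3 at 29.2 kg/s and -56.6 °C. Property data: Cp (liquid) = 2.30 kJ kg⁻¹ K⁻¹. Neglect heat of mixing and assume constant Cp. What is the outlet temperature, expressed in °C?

T_out = -45.4 °C

Energy balance with Q = 0: Σ ṁᵢCp,ᵢ(T_out − Tᵢ) = 0
Σ ṁᵢCp,ᵢTᵢ = 20.5×2.30×-48.1 + 12.1×2.30×-13.7 + 29.2×2.30×-56.6 = -6450.4
Σ ṁᵢCp,ᵢ = 20.5×2.30 + 12.1×2.30 + 29.2×2.30 = 142.14
T_out = -6450.4 / 142.14 = -45.381 °C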